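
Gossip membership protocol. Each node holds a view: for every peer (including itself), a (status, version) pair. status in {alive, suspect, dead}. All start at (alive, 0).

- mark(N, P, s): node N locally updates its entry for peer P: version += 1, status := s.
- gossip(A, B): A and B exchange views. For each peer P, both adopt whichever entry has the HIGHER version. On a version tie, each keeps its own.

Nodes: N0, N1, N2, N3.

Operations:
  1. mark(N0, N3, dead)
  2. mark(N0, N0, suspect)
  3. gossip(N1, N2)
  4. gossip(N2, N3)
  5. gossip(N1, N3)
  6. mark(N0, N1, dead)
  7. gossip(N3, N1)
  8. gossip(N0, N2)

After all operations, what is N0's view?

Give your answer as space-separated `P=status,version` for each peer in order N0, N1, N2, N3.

Op 1: N0 marks N3=dead -> (dead,v1)
Op 2: N0 marks N0=suspect -> (suspect,v1)
Op 3: gossip N1<->N2 -> N1.N0=(alive,v0) N1.N1=(alive,v0) N1.N2=(alive,v0) N1.N3=(alive,v0) | N2.N0=(alive,v0) N2.N1=(alive,v0) N2.N2=(alive,v0) N2.N3=(alive,v0)
Op 4: gossip N2<->N3 -> N2.N0=(alive,v0) N2.N1=(alive,v0) N2.N2=(alive,v0) N2.N3=(alive,v0) | N3.N0=(alive,v0) N3.N1=(alive,v0) N3.N2=(alive,v0) N3.N3=(alive,v0)
Op 5: gossip N1<->N3 -> N1.N0=(alive,v0) N1.N1=(alive,v0) N1.N2=(alive,v0) N1.N3=(alive,v0) | N3.N0=(alive,v0) N3.N1=(alive,v0) N3.N2=(alive,v0) N3.N3=(alive,v0)
Op 6: N0 marks N1=dead -> (dead,v1)
Op 7: gossip N3<->N1 -> N3.N0=(alive,v0) N3.N1=(alive,v0) N3.N2=(alive,v0) N3.N3=(alive,v0) | N1.N0=(alive,v0) N1.N1=(alive,v0) N1.N2=(alive,v0) N1.N3=(alive,v0)
Op 8: gossip N0<->N2 -> N0.N0=(suspect,v1) N0.N1=(dead,v1) N0.N2=(alive,v0) N0.N3=(dead,v1) | N2.N0=(suspect,v1) N2.N1=(dead,v1) N2.N2=(alive,v0) N2.N3=(dead,v1)

Answer: N0=suspect,1 N1=dead,1 N2=alive,0 N3=dead,1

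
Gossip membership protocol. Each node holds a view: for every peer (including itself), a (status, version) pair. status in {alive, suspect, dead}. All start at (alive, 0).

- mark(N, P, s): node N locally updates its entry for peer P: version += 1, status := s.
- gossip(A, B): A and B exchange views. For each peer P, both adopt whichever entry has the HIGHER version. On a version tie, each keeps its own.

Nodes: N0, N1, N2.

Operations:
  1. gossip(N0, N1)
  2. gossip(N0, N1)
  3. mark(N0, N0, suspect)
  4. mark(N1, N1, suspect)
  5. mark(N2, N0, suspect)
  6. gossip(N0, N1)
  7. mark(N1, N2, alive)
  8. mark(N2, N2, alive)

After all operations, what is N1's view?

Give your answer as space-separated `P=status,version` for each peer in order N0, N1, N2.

Op 1: gossip N0<->N1 -> N0.N0=(alive,v0) N0.N1=(alive,v0) N0.N2=(alive,v0) | N1.N0=(alive,v0) N1.N1=(alive,v0) N1.N2=(alive,v0)
Op 2: gossip N0<->N1 -> N0.N0=(alive,v0) N0.N1=(alive,v0) N0.N2=(alive,v0) | N1.N0=(alive,v0) N1.N1=(alive,v0) N1.N2=(alive,v0)
Op 3: N0 marks N0=suspect -> (suspect,v1)
Op 4: N1 marks N1=suspect -> (suspect,v1)
Op 5: N2 marks N0=suspect -> (suspect,v1)
Op 6: gossip N0<->N1 -> N0.N0=(suspect,v1) N0.N1=(suspect,v1) N0.N2=(alive,v0) | N1.N0=(suspect,v1) N1.N1=(suspect,v1) N1.N2=(alive,v0)
Op 7: N1 marks N2=alive -> (alive,v1)
Op 8: N2 marks N2=alive -> (alive,v1)

Answer: N0=suspect,1 N1=suspect,1 N2=alive,1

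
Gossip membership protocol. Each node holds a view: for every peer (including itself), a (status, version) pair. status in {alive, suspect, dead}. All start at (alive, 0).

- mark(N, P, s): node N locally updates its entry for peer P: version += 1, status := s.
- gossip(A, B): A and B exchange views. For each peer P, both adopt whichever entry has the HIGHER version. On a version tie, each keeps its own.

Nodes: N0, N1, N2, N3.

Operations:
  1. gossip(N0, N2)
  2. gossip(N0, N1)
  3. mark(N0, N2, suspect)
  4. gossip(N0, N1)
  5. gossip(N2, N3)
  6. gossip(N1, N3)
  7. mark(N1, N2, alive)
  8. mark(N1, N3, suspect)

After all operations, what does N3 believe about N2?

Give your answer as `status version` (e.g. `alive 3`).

Answer: suspect 1

Derivation:
Op 1: gossip N0<->N2 -> N0.N0=(alive,v0) N0.N1=(alive,v0) N0.N2=(alive,v0) N0.N3=(alive,v0) | N2.N0=(alive,v0) N2.N1=(alive,v0) N2.N2=(alive,v0) N2.N3=(alive,v0)
Op 2: gossip N0<->N1 -> N0.N0=(alive,v0) N0.N1=(alive,v0) N0.N2=(alive,v0) N0.N3=(alive,v0) | N1.N0=(alive,v0) N1.N1=(alive,v0) N1.N2=(alive,v0) N1.N3=(alive,v0)
Op 3: N0 marks N2=suspect -> (suspect,v1)
Op 4: gossip N0<->N1 -> N0.N0=(alive,v0) N0.N1=(alive,v0) N0.N2=(suspect,v1) N0.N3=(alive,v0) | N1.N0=(alive,v0) N1.N1=(alive,v0) N1.N2=(suspect,v1) N1.N3=(alive,v0)
Op 5: gossip N2<->N3 -> N2.N0=(alive,v0) N2.N1=(alive,v0) N2.N2=(alive,v0) N2.N3=(alive,v0) | N3.N0=(alive,v0) N3.N1=(alive,v0) N3.N2=(alive,v0) N3.N3=(alive,v0)
Op 6: gossip N1<->N3 -> N1.N0=(alive,v0) N1.N1=(alive,v0) N1.N2=(suspect,v1) N1.N3=(alive,v0) | N3.N0=(alive,v0) N3.N1=(alive,v0) N3.N2=(suspect,v1) N3.N3=(alive,v0)
Op 7: N1 marks N2=alive -> (alive,v2)
Op 8: N1 marks N3=suspect -> (suspect,v1)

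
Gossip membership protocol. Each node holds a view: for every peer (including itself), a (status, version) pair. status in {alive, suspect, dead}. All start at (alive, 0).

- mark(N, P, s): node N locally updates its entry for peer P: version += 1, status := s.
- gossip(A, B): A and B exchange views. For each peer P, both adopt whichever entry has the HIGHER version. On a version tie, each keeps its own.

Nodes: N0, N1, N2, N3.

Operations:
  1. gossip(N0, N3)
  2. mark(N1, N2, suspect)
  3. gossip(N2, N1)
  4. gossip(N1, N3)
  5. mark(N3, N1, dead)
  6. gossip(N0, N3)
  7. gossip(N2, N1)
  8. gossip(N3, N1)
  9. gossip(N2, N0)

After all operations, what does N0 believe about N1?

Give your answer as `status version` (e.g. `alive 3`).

Answer: dead 1

Derivation:
Op 1: gossip N0<->N3 -> N0.N0=(alive,v0) N0.N1=(alive,v0) N0.N2=(alive,v0) N0.N3=(alive,v0) | N3.N0=(alive,v0) N3.N1=(alive,v0) N3.N2=(alive,v0) N3.N3=(alive,v0)
Op 2: N1 marks N2=suspect -> (suspect,v1)
Op 3: gossip N2<->N1 -> N2.N0=(alive,v0) N2.N1=(alive,v0) N2.N2=(suspect,v1) N2.N3=(alive,v0) | N1.N0=(alive,v0) N1.N1=(alive,v0) N1.N2=(suspect,v1) N1.N3=(alive,v0)
Op 4: gossip N1<->N3 -> N1.N0=(alive,v0) N1.N1=(alive,v0) N1.N2=(suspect,v1) N1.N3=(alive,v0) | N3.N0=(alive,v0) N3.N1=(alive,v0) N3.N2=(suspect,v1) N3.N3=(alive,v0)
Op 5: N3 marks N1=dead -> (dead,v1)
Op 6: gossip N0<->N3 -> N0.N0=(alive,v0) N0.N1=(dead,v1) N0.N2=(suspect,v1) N0.N3=(alive,v0) | N3.N0=(alive,v0) N3.N1=(dead,v1) N3.N2=(suspect,v1) N3.N3=(alive,v0)
Op 7: gossip N2<->N1 -> N2.N0=(alive,v0) N2.N1=(alive,v0) N2.N2=(suspect,v1) N2.N3=(alive,v0) | N1.N0=(alive,v0) N1.N1=(alive,v0) N1.N2=(suspect,v1) N1.N3=(alive,v0)
Op 8: gossip N3<->N1 -> N3.N0=(alive,v0) N3.N1=(dead,v1) N3.N2=(suspect,v1) N3.N3=(alive,v0) | N1.N0=(alive,v0) N1.N1=(dead,v1) N1.N2=(suspect,v1) N1.N3=(alive,v0)
Op 9: gossip N2<->N0 -> N2.N0=(alive,v0) N2.N1=(dead,v1) N2.N2=(suspect,v1) N2.N3=(alive,v0) | N0.N0=(alive,v0) N0.N1=(dead,v1) N0.N2=(suspect,v1) N0.N3=(alive,v0)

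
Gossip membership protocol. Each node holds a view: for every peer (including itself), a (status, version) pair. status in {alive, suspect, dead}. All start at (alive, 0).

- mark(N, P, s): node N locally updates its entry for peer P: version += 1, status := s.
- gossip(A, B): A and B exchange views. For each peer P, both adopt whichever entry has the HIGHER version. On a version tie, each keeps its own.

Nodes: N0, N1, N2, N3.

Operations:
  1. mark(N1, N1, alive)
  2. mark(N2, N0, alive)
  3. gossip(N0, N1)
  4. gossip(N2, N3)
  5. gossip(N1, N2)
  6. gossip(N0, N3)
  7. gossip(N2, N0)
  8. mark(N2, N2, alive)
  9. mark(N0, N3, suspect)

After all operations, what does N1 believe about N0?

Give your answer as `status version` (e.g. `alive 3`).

Op 1: N1 marks N1=alive -> (alive,v1)
Op 2: N2 marks N0=alive -> (alive,v1)
Op 3: gossip N0<->N1 -> N0.N0=(alive,v0) N0.N1=(alive,v1) N0.N2=(alive,v0) N0.N3=(alive,v0) | N1.N0=(alive,v0) N1.N1=(alive,v1) N1.N2=(alive,v0) N1.N3=(alive,v0)
Op 4: gossip N2<->N3 -> N2.N0=(alive,v1) N2.N1=(alive,v0) N2.N2=(alive,v0) N2.N3=(alive,v0) | N3.N0=(alive,v1) N3.N1=(alive,v0) N3.N2=(alive,v0) N3.N3=(alive,v0)
Op 5: gossip N1<->N2 -> N1.N0=(alive,v1) N1.N1=(alive,v1) N1.N2=(alive,v0) N1.N3=(alive,v0) | N2.N0=(alive,v1) N2.N1=(alive,v1) N2.N2=(alive,v0) N2.N3=(alive,v0)
Op 6: gossip N0<->N3 -> N0.N0=(alive,v1) N0.N1=(alive,v1) N0.N2=(alive,v0) N0.N3=(alive,v0) | N3.N0=(alive,v1) N3.N1=(alive,v1) N3.N2=(alive,v0) N3.N3=(alive,v0)
Op 7: gossip N2<->N0 -> N2.N0=(alive,v1) N2.N1=(alive,v1) N2.N2=(alive,v0) N2.N3=(alive,v0) | N0.N0=(alive,v1) N0.N1=(alive,v1) N0.N2=(alive,v0) N0.N3=(alive,v0)
Op 8: N2 marks N2=alive -> (alive,v1)
Op 9: N0 marks N3=suspect -> (suspect,v1)

Answer: alive 1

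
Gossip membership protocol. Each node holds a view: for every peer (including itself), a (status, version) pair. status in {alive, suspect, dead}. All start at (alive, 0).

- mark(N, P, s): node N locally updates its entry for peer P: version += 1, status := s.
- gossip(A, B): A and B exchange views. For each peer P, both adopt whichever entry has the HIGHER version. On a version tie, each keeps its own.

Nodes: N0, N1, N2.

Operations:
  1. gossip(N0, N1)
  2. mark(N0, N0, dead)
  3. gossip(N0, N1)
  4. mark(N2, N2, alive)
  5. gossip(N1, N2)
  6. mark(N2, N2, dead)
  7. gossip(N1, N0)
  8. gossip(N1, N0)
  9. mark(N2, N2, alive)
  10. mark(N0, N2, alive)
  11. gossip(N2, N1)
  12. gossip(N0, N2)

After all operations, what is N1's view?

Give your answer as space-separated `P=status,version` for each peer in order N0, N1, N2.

Op 1: gossip N0<->N1 -> N0.N0=(alive,v0) N0.N1=(alive,v0) N0.N2=(alive,v0) | N1.N0=(alive,v0) N1.N1=(alive,v0) N1.N2=(alive,v0)
Op 2: N0 marks N0=dead -> (dead,v1)
Op 3: gossip N0<->N1 -> N0.N0=(dead,v1) N0.N1=(alive,v0) N0.N2=(alive,v0) | N1.N0=(dead,v1) N1.N1=(alive,v0) N1.N2=(alive,v0)
Op 4: N2 marks N2=alive -> (alive,v1)
Op 5: gossip N1<->N2 -> N1.N0=(dead,v1) N1.N1=(alive,v0) N1.N2=(alive,v1) | N2.N0=(dead,v1) N2.N1=(alive,v0) N2.N2=(alive,v1)
Op 6: N2 marks N2=dead -> (dead,v2)
Op 7: gossip N1<->N0 -> N1.N0=(dead,v1) N1.N1=(alive,v0) N1.N2=(alive,v1) | N0.N0=(dead,v1) N0.N1=(alive,v0) N0.N2=(alive,v1)
Op 8: gossip N1<->N0 -> N1.N0=(dead,v1) N1.N1=(alive,v0) N1.N2=(alive,v1) | N0.N0=(dead,v1) N0.N1=(alive,v0) N0.N2=(alive,v1)
Op 9: N2 marks N2=alive -> (alive,v3)
Op 10: N0 marks N2=alive -> (alive,v2)
Op 11: gossip N2<->N1 -> N2.N0=(dead,v1) N2.N1=(alive,v0) N2.N2=(alive,v3) | N1.N0=(dead,v1) N1.N1=(alive,v0) N1.N2=(alive,v3)
Op 12: gossip N0<->N2 -> N0.N0=(dead,v1) N0.N1=(alive,v0) N0.N2=(alive,v3) | N2.N0=(dead,v1) N2.N1=(alive,v0) N2.N2=(alive,v3)

Answer: N0=dead,1 N1=alive,0 N2=alive,3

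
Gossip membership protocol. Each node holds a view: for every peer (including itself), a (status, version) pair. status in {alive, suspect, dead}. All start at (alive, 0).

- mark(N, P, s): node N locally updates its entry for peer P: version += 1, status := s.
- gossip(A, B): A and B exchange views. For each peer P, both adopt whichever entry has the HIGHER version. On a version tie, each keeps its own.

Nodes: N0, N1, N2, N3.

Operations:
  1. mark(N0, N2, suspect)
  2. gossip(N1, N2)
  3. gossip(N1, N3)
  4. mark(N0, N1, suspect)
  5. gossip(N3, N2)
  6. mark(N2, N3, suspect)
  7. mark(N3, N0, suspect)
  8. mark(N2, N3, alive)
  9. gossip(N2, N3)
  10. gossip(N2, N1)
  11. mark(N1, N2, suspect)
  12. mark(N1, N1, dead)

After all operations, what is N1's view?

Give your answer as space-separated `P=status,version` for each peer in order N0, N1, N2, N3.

Op 1: N0 marks N2=suspect -> (suspect,v1)
Op 2: gossip N1<->N2 -> N1.N0=(alive,v0) N1.N1=(alive,v0) N1.N2=(alive,v0) N1.N3=(alive,v0) | N2.N0=(alive,v0) N2.N1=(alive,v0) N2.N2=(alive,v0) N2.N3=(alive,v0)
Op 3: gossip N1<->N3 -> N1.N0=(alive,v0) N1.N1=(alive,v0) N1.N2=(alive,v0) N1.N3=(alive,v0) | N3.N0=(alive,v0) N3.N1=(alive,v0) N3.N2=(alive,v0) N3.N3=(alive,v0)
Op 4: N0 marks N1=suspect -> (suspect,v1)
Op 5: gossip N3<->N2 -> N3.N0=(alive,v0) N3.N1=(alive,v0) N3.N2=(alive,v0) N3.N3=(alive,v0) | N2.N0=(alive,v0) N2.N1=(alive,v0) N2.N2=(alive,v0) N2.N3=(alive,v0)
Op 6: N2 marks N3=suspect -> (suspect,v1)
Op 7: N3 marks N0=suspect -> (suspect,v1)
Op 8: N2 marks N3=alive -> (alive,v2)
Op 9: gossip N2<->N3 -> N2.N0=(suspect,v1) N2.N1=(alive,v0) N2.N2=(alive,v0) N2.N3=(alive,v2) | N3.N0=(suspect,v1) N3.N1=(alive,v0) N3.N2=(alive,v0) N3.N3=(alive,v2)
Op 10: gossip N2<->N1 -> N2.N0=(suspect,v1) N2.N1=(alive,v0) N2.N2=(alive,v0) N2.N3=(alive,v2) | N1.N0=(suspect,v1) N1.N1=(alive,v0) N1.N2=(alive,v0) N1.N3=(alive,v2)
Op 11: N1 marks N2=suspect -> (suspect,v1)
Op 12: N1 marks N1=dead -> (dead,v1)

Answer: N0=suspect,1 N1=dead,1 N2=suspect,1 N3=alive,2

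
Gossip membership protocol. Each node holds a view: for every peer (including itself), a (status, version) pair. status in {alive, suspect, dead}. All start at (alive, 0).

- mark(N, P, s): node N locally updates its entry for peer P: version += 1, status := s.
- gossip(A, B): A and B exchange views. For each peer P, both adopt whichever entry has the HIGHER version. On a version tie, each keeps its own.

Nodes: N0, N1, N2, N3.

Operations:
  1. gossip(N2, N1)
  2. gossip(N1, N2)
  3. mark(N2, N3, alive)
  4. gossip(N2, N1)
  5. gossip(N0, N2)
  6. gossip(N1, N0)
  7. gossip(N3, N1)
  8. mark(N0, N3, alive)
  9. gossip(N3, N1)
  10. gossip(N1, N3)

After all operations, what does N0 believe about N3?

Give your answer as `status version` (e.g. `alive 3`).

Op 1: gossip N2<->N1 -> N2.N0=(alive,v0) N2.N1=(alive,v0) N2.N2=(alive,v0) N2.N3=(alive,v0) | N1.N0=(alive,v0) N1.N1=(alive,v0) N1.N2=(alive,v0) N1.N3=(alive,v0)
Op 2: gossip N1<->N2 -> N1.N0=(alive,v0) N1.N1=(alive,v0) N1.N2=(alive,v0) N1.N3=(alive,v0) | N2.N0=(alive,v0) N2.N1=(alive,v0) N2.N2=(alive,v0) N2.N3=(alive,v0)
Op 3: N2 marks N3=alive -> (alive,v1)
Op 4: gossip N2<->N1 -> N2.N0=(alive,v0) N2.N1=(alive,v0) N2.N2=(alive,v0) N2.N3=(alive,v1) | N1.N0=(alive,v0) N1.N1=(alive,v0) N1.N2=(alive,v0) N1.N3=(alive,v1)
Op 5: gossip N0<->N2 -> N0.N0=(alive,v0) N0.N1=(alive,v0) N0.N2=(alive,v0) N0.N3=(alive,v1) | N2.N0=(alive,v0) N2.N1=(alive,v0) N2.N2=(alive,v0) N2.N3=(alive,v1)
Op 6: gossip N1<->N0 -> N1.N0=(alive,v0) N1.N1=(alive,v0) N1.N2=(alive,v0) N1.N3=(alive,v1) | N0.N0=(alive,v0) N0.N1=(alive,v0) N0.N2=(alive,v0) N0.N3=(alive,v1)
Op 7: gossip N3<->N1 -> N3.N0=(alive,v0) N3.N1=(alive,v0) N3.N2=(alive,v0) N3.N3=(alive,v1) | N1.N0=(alive,v0) N1.N1=(alive,v0) N1.N2=(alive,v0) N1.N3=(alive,v1)
Op 8: N0 marks N3=alive -> (alive,v2)
Op 9: gossip N3<->N1 -> N3.N0=(alive,v0) N3.N1=(alive,v0) N3.N2=(alive,v0) N3.N3=(alive,v1) | N1.N0=(alive,v0) N1.N1=(alive,v0) N1.N2=(alive,v0) N1.N3=(alive,v1)
Op 10: gossip N1<->N3 -> N1.N0=(alive,v0) N1.N1=(alive,v0) N1.N2=(alive,v0) N1.N3=(alive,v1) | N3.N0=(alive,v0) N3.N1=(alive,v0) N3.N2=(alive,v0) N3.N3=(alive,v1)

Answer: alive 2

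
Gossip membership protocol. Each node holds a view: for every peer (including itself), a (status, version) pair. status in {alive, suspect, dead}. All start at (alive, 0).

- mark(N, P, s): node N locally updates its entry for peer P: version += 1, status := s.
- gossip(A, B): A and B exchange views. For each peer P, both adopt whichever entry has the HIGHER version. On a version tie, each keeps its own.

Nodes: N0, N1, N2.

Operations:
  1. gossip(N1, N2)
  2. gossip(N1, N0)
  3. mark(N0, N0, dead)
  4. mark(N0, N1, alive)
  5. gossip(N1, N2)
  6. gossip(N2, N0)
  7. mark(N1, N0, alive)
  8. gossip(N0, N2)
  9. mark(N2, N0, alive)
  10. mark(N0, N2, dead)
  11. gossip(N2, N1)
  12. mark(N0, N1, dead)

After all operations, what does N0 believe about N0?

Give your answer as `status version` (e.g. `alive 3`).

Op 1: gossip N1<->N2 -> N1.N0=(alive,v0) N1.N1=(alive,v0) N1.N2=(alive,v0) | N2.N0=(alive,v0) N2.N1=(alive,v0) N2.N2=(alive,v0)
Op 2: gossip N1<->N0 -> N1.N0=(alive,v0) N1.N1=(alive,v0) N1.N2=(alive,v0) | N0.N0=(alive,v0) N0.N1=(alive,v0) N0.N2=(alive,v0)
Op 3: N0 marks N0=dead -> (dead,v1)
Op 4: N0 marks N1=alive -> (alive,v1)
Op 5: gossip N1<->N2 -> N1.N0=(alive,v0) N1.N1=(alive,v0) N1.N2=(alive,v0) | N2.N0=(alive,v0) N2.N1=(alive,v0) N2.N2=(alive,v0)
Op 6: gossip N2<->N0 -> N2.N0=(dead,v1) N2.N1=(alive,v1) N2.N2=(alive,v0) | N0.N0=(dead,v1) N0.N1=(alive,v1) N0.N2=(alive,v0)
Op 7: N1 marks N0=alive -> (alive,v1)
Op 8: gossip N0<->N2 -> N0.N0=(dead,v1) N0.N1=(alive,v1) N0.N2=(alive,v0) | N2.N0=(dead,v1) N2.N1=(alive,v1) N2.N2=(alive,v0)
Op 9: N2 marks N0=alive -> (alive,v2)
Op 10: N0 marks N2=dead -> (dead,v1)
Op 11: gossip N2<->N1 -> N2.N0=(alive,v2) N2.N1=(alive,v1) N2.N2=(alive,v0) | N1.N0=(alive,v2) N1.N1=(alive,v1) N1.N2=(alive,v0)
Op 12: N0 marks N1=dead -> (dead,v2)

Answer: dead 1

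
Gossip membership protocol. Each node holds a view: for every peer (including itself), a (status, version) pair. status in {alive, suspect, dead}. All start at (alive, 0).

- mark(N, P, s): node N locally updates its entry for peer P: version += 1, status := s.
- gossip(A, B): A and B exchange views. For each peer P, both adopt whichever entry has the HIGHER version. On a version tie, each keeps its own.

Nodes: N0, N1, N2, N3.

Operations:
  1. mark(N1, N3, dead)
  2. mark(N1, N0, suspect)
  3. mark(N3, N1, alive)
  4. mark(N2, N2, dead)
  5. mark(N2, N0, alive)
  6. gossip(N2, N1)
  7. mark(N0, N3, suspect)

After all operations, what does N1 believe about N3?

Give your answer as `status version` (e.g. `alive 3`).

Op 1: N1 marks N3=dead -> (dead,v1)
Op 2: N1 marks N0=suspect -> (suspect,v1)
Op 3: N3 marks N1=alive -> (alive,v1)
Op 4: N2 marks N2=dead -> (dead,v1)
Op 5: N2 marks N0=alive -> (alive,v1)
Op 6: gossip N2<->N1 -> N2.N0=(alive,v1) N2.N1=(alive,v0) N2.N2=(dead,v1) N2.N3=(dead,v1) | N1.N0=(suspect,v1) N1.N1=(alive,v0) N1.N2=(dead,v1) N1.N3=(dead,v1)
Op 7: N0 marks N3=suspect -> (suspect,v1)

Answer: dead 1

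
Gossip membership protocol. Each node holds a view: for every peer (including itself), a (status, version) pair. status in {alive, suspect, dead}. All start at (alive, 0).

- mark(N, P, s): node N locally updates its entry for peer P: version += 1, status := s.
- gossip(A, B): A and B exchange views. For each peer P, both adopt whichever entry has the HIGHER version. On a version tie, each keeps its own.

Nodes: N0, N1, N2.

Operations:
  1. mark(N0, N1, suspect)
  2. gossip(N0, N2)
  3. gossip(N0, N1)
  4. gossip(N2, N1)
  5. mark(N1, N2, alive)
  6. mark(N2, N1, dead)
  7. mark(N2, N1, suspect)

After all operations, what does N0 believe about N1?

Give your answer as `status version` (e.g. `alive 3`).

Op 1: N0 marks N1=suspect -> (suspect,v1)
Op 2: gossip N0<->N2 -> N0.N0=(alive,v0) N0.N1=(suspect,v1) N0.N2=(alive,v0) | N2.N0=(alive,v0) N2.N1=(suspect,v1) N2.N2=(alive,v0)
Op 3: gossip N0<->N1 -> N0.N0=(alive,v0) N0.N1=(suspect,v1) N0.N2=(alive,v0) | N1.N0=(alive,v0) N1.N1=(suspect,v1) N1.N2=(alive,v0)
Op 4: gossip N2<->N1 -> N2.N0=(alive,v0) N2.N1=(suspect,v1) N2.N2=(alive,v0) | N1.N0=(alive,v0) N1.N1=(suspect,v1) N1.N2=(alive,v0)
Op 5: N1 marks N2=alive -> (alive,v1)
Op 6: N2 marks N1=dead -> (dead,v2)
Op 7: N2 marks N1=suspect -> (suspect,v3)

Answer: suspect 1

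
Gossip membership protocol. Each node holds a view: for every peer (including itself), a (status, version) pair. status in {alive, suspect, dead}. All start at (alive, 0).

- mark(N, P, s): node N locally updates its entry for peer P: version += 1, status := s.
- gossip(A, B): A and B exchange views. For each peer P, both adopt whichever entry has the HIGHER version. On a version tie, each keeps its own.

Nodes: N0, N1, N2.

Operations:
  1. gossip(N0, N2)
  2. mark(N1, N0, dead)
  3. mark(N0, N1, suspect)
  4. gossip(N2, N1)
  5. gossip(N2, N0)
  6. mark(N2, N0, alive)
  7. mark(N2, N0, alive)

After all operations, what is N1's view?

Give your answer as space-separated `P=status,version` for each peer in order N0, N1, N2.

Answer: N0=dead,1 N1=alive,0 N2=alive,0

Derivation:
Op 1: gossip N0<->N2 -> N0.N0=(alive,v0) N0.N1=(alive,v0) N0.N2=(alive,v0) | N2.N0=(alive,v0) N2.N1=(alive,v0) N2.N2=(alive,v0)
Op 2: N1 marks N0=dead -> (dead,v1)
Op 3: N0 marks N1=suspect -> (suspect,v1)
Op 4: gossip N2<->N1 -> N2.N0=(dead,v1) N2.N1=(alive,v0) N2.N2=(alive,v0) | N1.N0=(dead,v1) N1.N1=(alive,v0) N1.N2=(alive,v0)
Op 5: gossip N2<->N0 -> N2.N0=(dead,v1) N2.N1=(suspect,v1) N2.N2=(alive,v0) | N0.N0=(dead,v1) N0.N1=(suspect,v1) N0.N2=(alive,v0)
Op 6: N2 marks N0=alive -> (alive,v2)
Op 7: N2 marks N0=alive -> (alive,v3)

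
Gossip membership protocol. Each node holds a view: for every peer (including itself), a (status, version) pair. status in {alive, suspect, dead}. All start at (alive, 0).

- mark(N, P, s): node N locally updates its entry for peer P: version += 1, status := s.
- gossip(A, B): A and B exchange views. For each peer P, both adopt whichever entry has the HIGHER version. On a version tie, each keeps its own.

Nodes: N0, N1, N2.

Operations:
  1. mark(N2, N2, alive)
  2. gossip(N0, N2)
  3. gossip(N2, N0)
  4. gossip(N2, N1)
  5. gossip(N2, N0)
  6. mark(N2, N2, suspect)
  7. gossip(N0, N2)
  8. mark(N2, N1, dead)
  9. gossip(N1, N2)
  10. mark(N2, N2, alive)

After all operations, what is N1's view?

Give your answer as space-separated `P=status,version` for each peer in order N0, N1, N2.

Answer: N0=alive,0 N1=dead,1 N2=suspect,2

Derivation:
Op 1: N2 marks N2=alive -> (alive,v1)
Op 2: gossip N0<->N2 -> N0.N0=(alive,v0) N0.N1=(alive,v0) N0.N2=(alive,v1) | N2.N0=(alive,v0) N2.N1=(alive,v0) N2.N2=(alive,v1)
Op 3: gossip N2<->N0 -> N2.N0=(alive,v0) N2.N1=(alive,v0) N2.N2=(alive,v1) | N0.N0=(alive,v0) N0.N1=(alive,v0) N0.N2=(alive,v1)
Op 4: gossip N2<->N1 -> N2.N0=(alive,v0) N2.N1=(alive,v0) N2.N2=(alive,v1) | N1.N0=(alive,v0) N1.N1=(alive,v0) N1.N2=(alive,v1)
Op 5: gossip N2<->N0 -> N2.N0=(alive,v0) N2.N1=(alive,v0) N2.N2=(alive,v1) | N0.N0=(alive,v0) N0.N1=(alive,v0) N0.N2=(alive,v1)
Op 6: N2 marks N2=suspect -> (suspect,v2)
Op 7: gossip N0<->N2 -> N0.N0=(alive,v0) N0.N1=(alive,v0) N0.N2=(suspect,v2) | N2.N0=(alive,v0) N2.N1=(alive,v0) N2.N2=(suspect,v2)
Op 8: N2 marks N1=dead -> (dead,v1)
Op 9: gossip N1<->N2 -> N1.N0=(alive,v0) N1.N1=(dead,v1) N1.N2=(suspect,v2) | N2.N0=(alive,v0) N2.N1=(dead,v1) N2.N2=(suspect,v2)
Op 10: N2 marks N2=alive -> (alive,v3)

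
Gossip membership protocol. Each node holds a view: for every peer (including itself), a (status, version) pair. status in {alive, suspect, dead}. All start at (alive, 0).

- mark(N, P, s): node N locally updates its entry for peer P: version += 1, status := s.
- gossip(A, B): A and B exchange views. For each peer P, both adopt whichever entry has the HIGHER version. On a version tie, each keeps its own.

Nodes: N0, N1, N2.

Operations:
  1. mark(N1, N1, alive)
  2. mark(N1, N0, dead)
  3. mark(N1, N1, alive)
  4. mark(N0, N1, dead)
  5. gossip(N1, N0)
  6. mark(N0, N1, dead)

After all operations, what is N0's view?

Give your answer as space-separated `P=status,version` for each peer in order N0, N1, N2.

Answer: N0=dead,1 N1=dead,3 N2=alive,0

Derivation:
Op 1: N1 marks N1=alive -> (alive,v1)
Op 2: N1 marks N0=dead -> (dead,v1)
Op 3: N1 marks N1=alive -> (alive,v2)
Op 4: N0 marks N1=dead -> (dead,v1)
Op 5: gossip N1<->N0 -> N1.N0=(dead,v1) N1.N1=(alive,v2) N1.N2=(alive,v0) | N0.N0=(dead,v1) N0.N1=(alive,v2) N0.N2=(alive,v0)
Op 6: N0 marks N1=dead -> (dead,v3)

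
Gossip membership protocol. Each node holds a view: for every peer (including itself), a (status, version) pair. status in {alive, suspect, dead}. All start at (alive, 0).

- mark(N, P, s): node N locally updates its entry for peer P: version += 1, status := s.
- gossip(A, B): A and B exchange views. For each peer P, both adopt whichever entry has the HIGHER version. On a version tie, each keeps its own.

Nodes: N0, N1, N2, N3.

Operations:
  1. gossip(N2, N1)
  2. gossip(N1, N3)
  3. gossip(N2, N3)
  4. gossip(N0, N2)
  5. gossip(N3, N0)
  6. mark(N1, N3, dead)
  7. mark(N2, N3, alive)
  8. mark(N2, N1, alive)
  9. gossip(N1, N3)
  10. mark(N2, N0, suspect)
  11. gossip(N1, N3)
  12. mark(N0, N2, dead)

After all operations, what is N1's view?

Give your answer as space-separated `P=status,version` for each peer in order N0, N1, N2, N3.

Op 1: gossip N2<->N1 -> N2.N0=(alive,v0) N2.N1=(alive,v0) N2.N2=(alive,v0) N2.N3=(alive,v0) | N1.N0=(alive,v0) N1.N1=(alive,v0) N1.N2=(alive,v0) N1.N3=(alive,v0)
Op 2: gossip N1<->N3 -> N1.N0=(alive,v0) N1.N1=(alive,v0) N1.N2=(alive,v0) N1.N3=(alive,v0) | N3.N0=(alive,v0) N3.N1=(alive,v0) N3.N2=(alive,v0) N3.N3=(alive,v0)
Op 3: gossip N2<->N3 -> N2.N0=(alive,v0) N2.N1=(alive,v0) N2.N2=(alive,v0) N2.N3=(alive,v0) | N3.N0=(alive,v0) N3.N1=(alive,v0) N3.N2=(alive,v0) N3.N3=(alive,v0)
Op 4: gossip N0<->N2 -> N0.N0=(alive,v0) N0.N1=(alive,v0) N0.N2=(alive,v0) N0.N3=(alive,v0) | N2.N0=(alive,v0) N2.N1=(alive,v0) N2.N2=(alive,v0) N2.N3=(alive,v0)
Op 5: gossip N3<->N0 -> N3.N0=(alive,v0) N3.N1=(alive,v0) N3.N2=(alive,v0) N3.N3=(alive,v0) | N0.N0=(alive,v0) N0.N1=(alive,v0) N0.N2=(alive,v0) N0.N3=(alive,v0)
Op 6: N1 marks N3=dead -> (dead,v1)
Op 7: N2 marks N3=alive -> (alive,v1)
Op 8: N2 marks N1=alive -> (alive,v1)
Op 9: gossip N1<->N3 -> N1.N0=(alive,v0) N1.N1=(alive,v0) N1.N2=(alive,v0) N1.N3=(dead,v1) | N3.N0=(alive,v0) N3.N1=(alive,v0) N3.N2=(alive,v0) N3.N3=(dead,v1)
Op 10: N2 marks N0=suspect -> (suspect,v1)
Op 11: gossip N1<->N3 -> N1.N0=(alive,v0) N1.N1=(alive,v0) N1.N2=(alive,v0) N1.N3=(dead,v1) | N3.N0=(alive,v0) N3.N1=(alive,v0) N3.N2=(alive,v0) N3.N3=(dead,v1)
Op 12: N0 marks N2=dead -> (dead,v1)

Answer: N0=alive,0 N1=alive,0 N2=alive,0 N3=dead,1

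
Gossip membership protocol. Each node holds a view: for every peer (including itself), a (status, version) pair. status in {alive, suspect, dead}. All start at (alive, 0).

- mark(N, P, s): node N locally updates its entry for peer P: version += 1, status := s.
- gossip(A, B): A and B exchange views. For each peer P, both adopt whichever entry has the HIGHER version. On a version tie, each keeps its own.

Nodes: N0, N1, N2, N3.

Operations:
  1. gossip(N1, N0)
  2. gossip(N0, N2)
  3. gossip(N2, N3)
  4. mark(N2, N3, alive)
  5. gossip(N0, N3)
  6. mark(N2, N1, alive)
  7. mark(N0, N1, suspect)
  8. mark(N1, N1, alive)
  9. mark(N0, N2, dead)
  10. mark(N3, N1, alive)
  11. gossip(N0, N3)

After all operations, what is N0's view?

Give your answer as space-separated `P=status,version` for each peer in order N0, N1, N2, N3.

Op 1: gossip N1<->N0 -> N1.N0=(alive,v0) N1.N1=(alive,v0) N1.N2=(alive,v0) N1.N3=(alive,v0) | N0.N0=(alive,v0) N0.N1=(alive,v0) N0.N2=(alive,v0) N0.N3=(alive,v0)
Op 2: gossip N0<->N2 -> N0.N0=(alive,v0) N0.N1=(alive,v0) N0.N2=(alive,v0) N0.N3=(alive,v0) | N2.N0=(alive,v0) N2.N1=(alive,v0) N2.N2=(alive,v0) N2.N3=(alive,v0)
Op 3: gossip N2<->N3 -> N2.N0=(alive,v0) N2.N1=(alive,v0) N2.N2=(alive,v0) N2.N3=(alive,v0) | N3.N0=(alive,v0) N3.N1=(alive,v0) N3.N2=(alive,v0) N3.N3=(alive,v0)
Op 4: N2 marks N3=alive -> (alive,v1)
Op 5: gossip N0<->N3 -> N0.N0=(alive,v0) N0.N1=(alive,v0) N0.N2=(alive,v0) N0.N3=(alive,v0) | N3.N0=(alive,v0) N3.N1=(alive,v0) N3.N2=(alive,v0) N3.N3=(alive,v0)
Op 6: N2 marks N1=alive -> (alive,v1)
Op 7: N0 marks N1=suspect -> (suspect,v1)
Op 8: N1 marks N1=alive -> (alive,v1)
Op 9: N0 marks N2=dead -> (dead,v1)
Op 10: N3 marks N1=alive -> (alive,v1)
Op 11: gossip N0<->N3 -> N0.N0=(alive,v0) N0.N1=(suspect,v1) N0.N2=(dead,v1) N0.N3=(alive,v0) | N3.N0=(alive,v0) N3.N1=(alive,v1) N3.N2=(dead,v1) N3.N3=(alive,v0)

Answer: N0=alive,0 N1=suspect,1 N2=dead,1 N3=alive,0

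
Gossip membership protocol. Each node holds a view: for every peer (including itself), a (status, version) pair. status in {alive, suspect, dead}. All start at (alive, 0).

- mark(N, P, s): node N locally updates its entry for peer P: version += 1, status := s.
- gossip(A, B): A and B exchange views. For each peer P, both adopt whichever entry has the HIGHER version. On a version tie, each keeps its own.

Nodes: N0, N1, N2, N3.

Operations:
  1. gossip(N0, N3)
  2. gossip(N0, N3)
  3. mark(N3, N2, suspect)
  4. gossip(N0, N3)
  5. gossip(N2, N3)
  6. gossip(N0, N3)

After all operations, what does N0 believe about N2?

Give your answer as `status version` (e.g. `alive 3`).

Answer: suspect 1

Derivation:
Op 1: gossip N0<->N3 -> N0.N0=(alive,v0) N0.N1=(alive,v0) N0.N2=(alive,v0) N0.N3=(alive,v0) | N3.N0=(alive,v0) N3.N1=(alive,v0) N3.N2=(alive,v0) N3.N3=(alive,v0)
Op 2: gossip N0<->N3 -> N0.N0=(alive,v0) N0.N1=(alive,v0) N0.N2=(alive,v0) N0.N3=(alive,v0) | N3.N0=(alive,v0) N3.N1=(alive,v0) N3.N2=(alive,v0) N3.N3=(alive,v0)
Op 3: N3 marks N2=suspect -> (suspect,v1)
Op 4: gossip N0<->N3 -> N0.N0=(alive,v0) N0.N1=(alive,v0) N0.N2=(suspect,v1) N0.N3=(alive,v0) | N3.N0=(alive,v0) N3.N1=(alive,v0) N3.N2=(suspect,v1) N3.N3=(alive,v0)
Op 5: gossip N2<->N3 -> N2.N0=(alive,v0) N2.N1=(alive,v0) N2.N2=(suspect,v1) N2.N3=(alive,v0) | N3.N0=(alive,v0) N3.N1=(alive,v0) N3.N2=(suspect,v1) N3.N3=(alive,v0)
Op 6: gossip N0<->N3 -> N0.N0=(alive,v0) N0.N1=(alive,v0) N0.N2=(suspect,v1) N0.N3=(alive,v0) | N3.N0=(alive,v0) N3.N1=(alive,v0) N3.N2=(suspect,v1) N3.N3=(alive,v0)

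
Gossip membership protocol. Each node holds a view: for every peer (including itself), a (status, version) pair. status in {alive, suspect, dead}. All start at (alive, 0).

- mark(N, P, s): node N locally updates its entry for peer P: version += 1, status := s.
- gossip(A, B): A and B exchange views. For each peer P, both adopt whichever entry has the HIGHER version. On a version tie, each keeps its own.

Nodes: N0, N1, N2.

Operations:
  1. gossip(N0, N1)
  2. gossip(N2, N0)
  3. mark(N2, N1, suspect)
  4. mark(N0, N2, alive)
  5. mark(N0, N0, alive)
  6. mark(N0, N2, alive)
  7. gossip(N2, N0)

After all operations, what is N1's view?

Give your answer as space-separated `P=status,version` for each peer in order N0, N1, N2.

Answer: N0=alive,0 N1=alive,0 N2=alive,0

Derivation:
Op 1: gossip N0<->N1 -> N0.N0=(alive,v0) N0.N1=(alive,v0) N0.N2=(alive,v0) | N1.N0=(alive,v0) N1.N1=(alive,v0) N1.N2=(alive,v0)
Op 2: gossip N2<->N0 -> N2.N0=(alive,v0) N2.N1=(alive,v0) N2.N2=(alive,v0) | N0.N0=(alive,v0) N0.N1=(alive,v0) N0.N2=(alive,v0)
Op 3: N2 marks N1=suspect -> (suspect,v1)
Op 4: N0 marks N2=alive -> (alive,v1)
Op 5: N0 marks N0=alive -> (alive,v1)
Op 6: N0 marks N2=alive -> (alive,v2)
Op 7: gossip N2<->N0 -> N2.N0=(alive,v1) N2.N1=(suspect,v1) N2.N2=(alive,v2) | N0.N0=(alive,v1) N0.N1=(suspect,v1) N0.N2=(alive,v2)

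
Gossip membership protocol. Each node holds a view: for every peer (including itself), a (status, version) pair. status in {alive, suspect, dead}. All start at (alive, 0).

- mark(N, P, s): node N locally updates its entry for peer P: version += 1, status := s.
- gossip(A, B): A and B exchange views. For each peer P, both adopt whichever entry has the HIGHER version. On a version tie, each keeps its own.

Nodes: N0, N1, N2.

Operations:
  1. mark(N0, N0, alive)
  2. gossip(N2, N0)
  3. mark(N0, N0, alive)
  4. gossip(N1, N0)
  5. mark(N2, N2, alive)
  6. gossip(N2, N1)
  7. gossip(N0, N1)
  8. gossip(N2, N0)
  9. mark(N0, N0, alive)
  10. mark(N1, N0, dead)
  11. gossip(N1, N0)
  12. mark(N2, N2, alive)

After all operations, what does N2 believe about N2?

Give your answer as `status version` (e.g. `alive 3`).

Answer: alive 2

Derivation:
Op 1: N0 marks N0=alive -> (alive,v1)
Op 2: gossip N2<->N0 -> N2.N0=(alive,v1) N2.N1=(alive,v0) N2.N2=(alive,v0) | N0.N0=(alive,v1) N0.N1=(alive,v0) N0.N2=(alive,v0)
Op 3: N0 marks N0=alive -> (alive,v2)
Op 4: gossip N1<->N0 -> N1.N0=(alive,v2) N1.N1=(alive,v0) N1.N2=(alive,v0) | N0.N0=(alive,v2) N0.N1=(alive,v0) N0.N2=(alive,v0)
Op 5: N2 marks N2=alive -> (alive,v1)
Op 6: gossip N2<->N1 -> N2.N0=(alive,v2) N2.N1=(alive,v0) N2.N2=(alive,v1) | N1.N0=(alive,v2) N1.N1=(alive,v0) N1.N2=(alive,v1)
Op 7: gossip N0<->N1 -> N0.N0=(alive,v2) N0.N1=(alive,v0) N0.N2=(alive,v1) | N1.N0=(alive,v2) N1.N1=(alive,v0) N1.N2=(alive,v1)
Op 8: gossip N2<->N0 -> N2.N0=(alive,v2) N2.N1=(alive,v0) N2.N2=(alive,v1) | N0.N0=(alive,v2) N0.N1=(alive,v0) N0.N2=(alive,v1)
Op 9: N0 marks N0=alive -> (alive,v3)
Op 10: N1 marks N0=dead -> (dead,v3)
Op 11: gossip N1<->N0 -> N1.N0=(dead,v3) N1.N1=(alive,v0) N1.N2=(alive,v1) | N0.N0=(alive,v3) N0.N1=(alive,v0) N0.N2=(alive,v1)
Op 12: N2 marks N2=alive -> (alive,v2)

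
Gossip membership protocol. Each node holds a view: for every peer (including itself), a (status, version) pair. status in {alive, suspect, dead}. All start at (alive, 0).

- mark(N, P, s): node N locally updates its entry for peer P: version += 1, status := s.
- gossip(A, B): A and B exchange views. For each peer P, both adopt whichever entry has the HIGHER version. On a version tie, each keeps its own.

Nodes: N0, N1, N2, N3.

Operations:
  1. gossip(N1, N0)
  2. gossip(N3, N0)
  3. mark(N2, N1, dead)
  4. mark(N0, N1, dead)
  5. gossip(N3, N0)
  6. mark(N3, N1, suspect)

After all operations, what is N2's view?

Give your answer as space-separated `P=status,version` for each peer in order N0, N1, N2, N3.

Answer: N0=alive,0 N1=dead,1 N2=alive,0 N3=alive,0

Derivation:
Op 1: gossip N1<->N0 -> N1.N0=(alive,v0) N1.N1=(alive,v0) N1.N2=(alive,v0) N1.N3=(alive,v0) | N0.N0=(alive,v0) N0.N1=(alive,v0) N0.N2=(alive,v0) N0.N3=(alive,v0)
Op 2: gossip N3<->N0 -> N3.N0=(alive,v0) N3.N1=(alive,v0) N3.N2=(alive,v0) N3.N3=(alive,v0) | N0.N0=(alive,v0) N0.N1=(alive,v0) N0.N2=(alive,v0) N0.N3=(alive,v0)
Op 3: N2 marks N1=dead -> (dead,v1)
Op 4: N0 marks N1=dead -> (dead,v1)
Op 5: gossip N3<->N0 -> N3.N0=(alive,v0) N3.N1=(dead,v1) N3.N2=(alive,v0) N3.N3=(alive,v0) | N0.N0=(alive,v0) N0.N1=(dead,v1) N0.N2=(alive,v0) N0.N3=(alive,v0)
Op 6: N3 marks N1=suspect -> (suspect,v2)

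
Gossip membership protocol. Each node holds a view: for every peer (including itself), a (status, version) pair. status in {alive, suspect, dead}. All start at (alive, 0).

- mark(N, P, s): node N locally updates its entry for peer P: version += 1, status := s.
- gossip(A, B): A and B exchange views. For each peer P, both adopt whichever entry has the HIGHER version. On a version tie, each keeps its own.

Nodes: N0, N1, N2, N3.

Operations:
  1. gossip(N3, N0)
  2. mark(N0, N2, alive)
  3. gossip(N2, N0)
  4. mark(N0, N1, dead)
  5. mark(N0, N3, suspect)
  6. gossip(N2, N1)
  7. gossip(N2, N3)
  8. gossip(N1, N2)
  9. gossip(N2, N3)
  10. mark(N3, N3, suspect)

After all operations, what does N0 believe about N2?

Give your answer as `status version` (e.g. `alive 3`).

Op 1: gossip N3<->N0 -> N3.N0=(alive,v0) N3.N1=(alive,v0) N3.N2=(alive,v0) N3.N3=(alive,v0) | N0.N0=(alive,v0) N0.N1=(alive,v0) N0.N2=(alive,v0) N0.N3=(alive,v0)
Op 2: N0 marks N2=alive -> (alive,v1)
Op 3: gossip N2<->N0 -> N2.N0=(alive,v0) N2.N1=(alive,v0) N2.N2=(alive,v1) N2.N3=(alive,v0) | N0.N0=(alive,v0) N0.N1=(alive,v0) N0.N2=(alive,v1) N0.N3=(alive,v0)
Op 4: N0 marks N1=dead -> (dead,v1)
Op 5: N0 marks N3=suspect -> (suspect,v1)
Op 6: gossip N2<->N1 -> N2.N0=(alive,v0) N2.N1=(alive,v0) N2.N2=(alive,v1) N2.N3=(alive,v0) | N1.N0=(alive,v0) N1.N1=(alive,v0) N1.N2=(alive,v1) N1.N3=(alive,v0)
Op 7: gossip N2<->N3 -> N2.N0=(alive,v0) N2.N1=(alive,v0) N2.N2=(alive,v1) N2.N3=(alive,v0) | N3.N0=(alive,v0) N3.N1=(alive,v0) N3.N2=(alive,v1) N3.N3=(alive,v0)
Op 8: gossip N1<->N2 -> N1.N0=(alive,v0) N1.N1=(alive,v0) N1.N2=(alive,v1) N1.N3=(alive,v0) | N2.N0=(alive,v0) N2.N1=(alive,v0) N2.N2=(alive,v1) N2.N3=(alive,v0)
Op 9: gossip N2<->N3 -> N2.N0=(alive,v0) N2.N1=(alive,v0) N2.N2=(alive,v1) N2.N3=(alive,v0) | N3.N0=(alive,v0) N3.N1=(alive,v0) N3.N2=(alive,v1) N3.N3=(alive,v0)
Op 10: N3 marks N3=suspect -> (suspect,v1)

Answer: alive 1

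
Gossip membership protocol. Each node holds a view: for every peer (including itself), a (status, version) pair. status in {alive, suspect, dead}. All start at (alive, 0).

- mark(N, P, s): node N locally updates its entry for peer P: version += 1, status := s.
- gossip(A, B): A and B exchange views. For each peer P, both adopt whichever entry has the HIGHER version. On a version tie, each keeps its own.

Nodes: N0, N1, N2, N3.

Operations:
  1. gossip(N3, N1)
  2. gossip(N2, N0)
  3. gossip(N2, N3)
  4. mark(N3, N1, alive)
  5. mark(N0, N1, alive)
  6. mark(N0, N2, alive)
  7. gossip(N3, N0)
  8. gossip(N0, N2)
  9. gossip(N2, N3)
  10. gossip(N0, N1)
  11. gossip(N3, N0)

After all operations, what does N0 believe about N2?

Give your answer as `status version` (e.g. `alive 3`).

Answer: alive 1

Derivation:
Op 1: gossip N3<->N1 -> N3.N0=(alive,v0) N3.N1=(alive,v0) N3.N2=(alive,v0) N3.N3=(alive,v0) | N1.N0=(alive,v0) N1.N1=(alive,v0) N1.N2=(alive,v0) N1.N3=(alive,v0)
Op 2: gossip N2<->N0 -> N2.N0=(alive,v0) N2.N1=(alive,v0) N2.N2=(alive,v0) N2.N3=(alive,v0) | N0.N0=(alive,v0) N0.N1=(alive,v0) N0.N2=(alive,v0) N0.N3=(alive,v0)
Op 3: gossip N2<->N3 -> N2.N0=(alive,v0) N2.N1=(alive,v0) N2.N2=(alive,v0) N2.N3=(alive,v0) | N3.N0=(alive,v0) N3.N1=(alive,v0) N3.N2=(alive,v0) N3.N3=(alive,v0)
Op 4: N3 marks N1=alive -> (alive,v1)
Op 5: N0 marks N1=alive -> (alive,v1)
Op 6: N0 marks N2=alive -> (alive,v1)
Op 7: gossip N3<->N0 -> N3.N0=(alive,v0) N3.N1=(alive,v1) N3.N2=(alive,v1) N3.N3=(alive,v0) | N0.N0=(alive,v0) N0.N1=(alive,v1) N0.N2=(alive,v1) N0.N3=(alive,v0)
Op 8: gossip N0<->N2 -> N0.N0=(alive,v0) N0.N1=(alive,v1) N0.N2=(alive,v1) N0.N3=(alive,v0) | N2.N0=(alive,v0) N2.N1=(alive,v1) N2.N2=(alive,v1) N2.N3=(alive,v0)
Op 9: gossip N2<->N3 -> N2.N0=(alive,v0) N2.N1=(alive,v1) N2.N2=(alive,v1) N2.N3=(alive,v0) | N3.N0=(alive,v0) N3.N1=(alive,v1) N3.N2=(alive,v1) N3.N3=(alive,v0)
Op 10: gossip N0<->N1 -> N0.N0=(alive,v0) N0.N1=(alive,v1) N0.N2=(alive,v1) N0.N3=(alive,v0) | N1.N0=(alive,v0) N1.N1=(alive,v1) N1.N2=(alive,v1) N1.N3=(alive,v0)
Op 11: gossip N3<->N0 -> N3.N0=(alive,v0) N3.N1=(alive,v1) N3.N2=(alive,v1) N3.N3=(alive,v0) | N0.N0=(alive,v0) N0.N1=(alive,v1) N0.N2=(alive,v1) N0.N3=(alive,v0)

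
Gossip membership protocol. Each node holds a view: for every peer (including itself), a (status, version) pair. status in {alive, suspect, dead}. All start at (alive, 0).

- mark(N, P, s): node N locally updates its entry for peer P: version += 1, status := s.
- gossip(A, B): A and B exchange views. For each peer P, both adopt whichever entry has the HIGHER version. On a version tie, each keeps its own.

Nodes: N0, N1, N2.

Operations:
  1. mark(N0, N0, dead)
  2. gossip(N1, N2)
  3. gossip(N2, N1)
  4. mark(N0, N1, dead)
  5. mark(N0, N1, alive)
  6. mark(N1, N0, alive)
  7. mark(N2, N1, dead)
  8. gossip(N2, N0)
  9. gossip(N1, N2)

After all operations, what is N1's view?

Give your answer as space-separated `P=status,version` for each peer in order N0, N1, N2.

Op 1: N0 marks N0=dead -> (dead,v1)
Op 2: gossip N1<->N2 -> N1.N0=(alive,v0) N1.N1=(alive,v0) N1.N2=(alive,v0) | N2.N0=(alive,v0) N2.N1=(alive,v0) N2.N2=(alive,v0)
Op 3: gossip N2<->N1 -> N2.N0=(alive,v0) N2.N1=(alive,v0) N2.N2=(alive,v0) | N1.N0=(alive,v0) N1.N1=(alive,v0) N1.N2=(alive,v0)
Op 4: N0 marks N1=dead -> (dead,v1)
Op 5: N0 marks N1=alive -> (alive,v2)
Op 6: N1 marks N0=alive -> (alive,v1)
Op 7: N2 marks N1=dead -> (dead,v1)
Op 8: gossip N2<->N0 -> N2.N0=(dead,v1) N2.N1=(alive,v2) N2.N2=(alive,v0) | N0.N0=(dead,v1) N0.N1=(alive,v2) N0.N2=(alive,v0)
Op 9: gossip N1<->N2 -> N1.N0=(alive,v1) N1.N1=(alive,v2) N1.N2=(alive,v0) | N2.N0=(dead,v1) N2.N1=(alive,v2) N2.N2=(alive,v0)

Answer: N0=alive,1 N1=alive,2 N2=alive,0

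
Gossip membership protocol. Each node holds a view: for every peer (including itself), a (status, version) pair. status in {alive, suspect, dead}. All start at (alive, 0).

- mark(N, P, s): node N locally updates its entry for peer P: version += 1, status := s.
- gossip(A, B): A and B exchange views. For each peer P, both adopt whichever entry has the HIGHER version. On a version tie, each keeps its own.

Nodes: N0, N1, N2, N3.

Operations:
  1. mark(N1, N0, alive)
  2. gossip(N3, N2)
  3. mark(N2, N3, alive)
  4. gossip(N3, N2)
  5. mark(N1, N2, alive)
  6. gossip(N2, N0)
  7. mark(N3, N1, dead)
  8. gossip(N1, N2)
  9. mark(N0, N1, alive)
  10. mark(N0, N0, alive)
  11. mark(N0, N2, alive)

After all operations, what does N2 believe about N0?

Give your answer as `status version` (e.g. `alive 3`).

Op 1: N1 marks N0=alive -> (alive,v1)
Op 2: gossip N3<->N2 -> N3.N0=(alive,v0) N3.N1=(alive,v0) N3.N2=(alive,v0) N3.N3=(alive,v0) | N2.N0=(alive,v0) N2.N1=(alive,v0) N2.N2=(alive,v0) N2.N3=(alive,v0)
Op 3: N2 marks N3=alive -> (alive,v1)
Op 4: gossip N3<->N2 -> N3.N0=(alive,v0) N3.N1=(alive,v0) N3.N2=(alive,v0) N3.N3=(alive,v1) | N2.N0=(alive,v0) N2.N1=(alive,v0) N2.N2=(alive,v0) N2.N3=(alive,v1)
Op 5: N1 marks N2=alive -> (alive,v1)
Op 6: gossip N2<->N0 -> N2.N0=(alive,v0) N2.N1=(alive,v0) N2.N2=(alive,v0) N2.N3=(alive,v1) | N0.N0=(alive,v0) N0.N1=(alive,v0) N0.N2=(alive,v0) N0.N3=(alive,v1)
Op 7: N3 marks N1=dead -> (dead,v1)
Op 8: gossip N1<->N2 -> N1.N0=(alive,v1) N1.N1=(alive,v0) N1.N2=(alive,v1) N1.N3=(alive,v1) | N2.N0=(alive,v1) N2.N1=(alive,v0) N2.N2=(alive,v1) N2.N3=(alive,v1)
Op 9: N0 marks N1=alive -> (alive,v1)
Op 10: N0 marks N0=alive -> (alive,v1)
Op 11: N0 marks N2=alive -> (alive,v1)

Answer: alive 1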